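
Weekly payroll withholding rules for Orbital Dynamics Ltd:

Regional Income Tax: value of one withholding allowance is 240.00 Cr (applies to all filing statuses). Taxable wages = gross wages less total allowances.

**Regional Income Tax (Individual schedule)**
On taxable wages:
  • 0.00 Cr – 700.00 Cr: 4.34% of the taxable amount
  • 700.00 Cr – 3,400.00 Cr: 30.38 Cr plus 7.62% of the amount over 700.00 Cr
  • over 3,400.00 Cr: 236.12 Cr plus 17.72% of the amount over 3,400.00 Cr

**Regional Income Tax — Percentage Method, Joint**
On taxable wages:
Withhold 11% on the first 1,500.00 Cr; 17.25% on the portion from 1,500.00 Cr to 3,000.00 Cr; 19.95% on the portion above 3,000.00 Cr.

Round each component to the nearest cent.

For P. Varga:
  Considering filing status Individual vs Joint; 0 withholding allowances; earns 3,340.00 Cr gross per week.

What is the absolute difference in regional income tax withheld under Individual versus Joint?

Regional Income Tax (Individual): taxable = 3,340.00 Cr
  30.38 Cr + 7.62% × (3,340.00 Cr − 700.00 Cr) = 30.38 Cr + 7.62% × 2,640.00 Cr = 231.55 Cr
Regional Income Tax (Joint): taxable = 3,340.00 Cr
  423.75 Cr + 19.95% × (3,340.00 Cr − 3,000.00 Cr) = 423.75 Cr + 19.95% × 340.00 Cr = 491.58 Cr
Difference: |231.55 Cr − 491.58 Cr| = 260.03 Cr (higher under Joint)

260.03 Cr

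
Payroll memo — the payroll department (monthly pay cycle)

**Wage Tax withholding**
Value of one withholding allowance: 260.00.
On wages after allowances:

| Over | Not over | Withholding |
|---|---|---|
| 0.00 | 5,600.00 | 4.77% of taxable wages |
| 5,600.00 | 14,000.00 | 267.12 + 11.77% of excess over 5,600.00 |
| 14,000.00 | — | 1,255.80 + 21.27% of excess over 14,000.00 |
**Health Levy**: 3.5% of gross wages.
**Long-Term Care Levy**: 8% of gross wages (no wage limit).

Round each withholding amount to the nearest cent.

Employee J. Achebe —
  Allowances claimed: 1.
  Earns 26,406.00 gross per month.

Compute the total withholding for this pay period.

6,875.94

Wage Tax: taxable = 26,406.00 − 1×260.00 = 26,146.00
  1,255.80 + 21.27% × (26,146.00 − 14,000.00) = 1,255.80 + 21.27% × 12,146.00 = 3,839.25
Health Levy: 3.5% × 26,406.00 = 924.21
Long-Term Care Levy: 8% × 26,406.00 = 2,112.48
Total: 3,839.25 + 924.21 + 2,112.48 = 6,875.94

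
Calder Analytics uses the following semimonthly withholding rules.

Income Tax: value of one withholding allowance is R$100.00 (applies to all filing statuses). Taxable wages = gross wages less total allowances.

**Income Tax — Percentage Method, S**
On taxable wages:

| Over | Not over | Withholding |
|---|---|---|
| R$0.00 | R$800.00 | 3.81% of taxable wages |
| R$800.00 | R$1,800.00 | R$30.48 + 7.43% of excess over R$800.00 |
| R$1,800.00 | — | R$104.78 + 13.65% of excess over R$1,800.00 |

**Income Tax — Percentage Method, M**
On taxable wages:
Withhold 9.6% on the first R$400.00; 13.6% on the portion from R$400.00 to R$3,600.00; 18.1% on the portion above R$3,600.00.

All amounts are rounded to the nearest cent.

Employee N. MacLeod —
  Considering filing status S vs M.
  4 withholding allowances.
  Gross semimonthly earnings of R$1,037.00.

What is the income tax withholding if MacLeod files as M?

Income Tax (M): taxable = R$1,037.00 − 4×R$100.00 = R$637.00
  R$38.40 + 13.6% × (R$637.00 − R$400.00) = R$38.40 + 13.6% × R$237.00 = R$70.63

R$70.63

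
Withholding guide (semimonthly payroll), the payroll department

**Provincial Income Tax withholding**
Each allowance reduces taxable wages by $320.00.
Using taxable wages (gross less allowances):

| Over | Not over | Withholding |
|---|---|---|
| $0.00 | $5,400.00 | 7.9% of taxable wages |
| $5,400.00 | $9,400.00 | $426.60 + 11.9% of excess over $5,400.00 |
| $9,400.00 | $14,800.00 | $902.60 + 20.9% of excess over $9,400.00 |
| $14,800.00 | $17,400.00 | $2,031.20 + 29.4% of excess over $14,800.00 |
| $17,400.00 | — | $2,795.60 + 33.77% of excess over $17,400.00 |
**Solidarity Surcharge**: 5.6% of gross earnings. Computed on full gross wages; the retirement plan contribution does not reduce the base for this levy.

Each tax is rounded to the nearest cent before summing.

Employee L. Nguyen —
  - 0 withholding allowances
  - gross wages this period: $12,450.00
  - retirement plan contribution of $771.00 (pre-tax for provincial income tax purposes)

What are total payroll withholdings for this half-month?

Provincial Income Tax: taxable = $12,450.00 − $771.00 = $11,679.00
  $902.60 + 20.9% × ($11,679.00 − $9,400.00) = $902.60 + 20.9% × $2,279.00 = $1,378.91
Solidarity Surcharge: 5.6% × $12,450.00 = $697.20
Total: $1,378.91 + $697.20 = $2,076.11

$2,076.11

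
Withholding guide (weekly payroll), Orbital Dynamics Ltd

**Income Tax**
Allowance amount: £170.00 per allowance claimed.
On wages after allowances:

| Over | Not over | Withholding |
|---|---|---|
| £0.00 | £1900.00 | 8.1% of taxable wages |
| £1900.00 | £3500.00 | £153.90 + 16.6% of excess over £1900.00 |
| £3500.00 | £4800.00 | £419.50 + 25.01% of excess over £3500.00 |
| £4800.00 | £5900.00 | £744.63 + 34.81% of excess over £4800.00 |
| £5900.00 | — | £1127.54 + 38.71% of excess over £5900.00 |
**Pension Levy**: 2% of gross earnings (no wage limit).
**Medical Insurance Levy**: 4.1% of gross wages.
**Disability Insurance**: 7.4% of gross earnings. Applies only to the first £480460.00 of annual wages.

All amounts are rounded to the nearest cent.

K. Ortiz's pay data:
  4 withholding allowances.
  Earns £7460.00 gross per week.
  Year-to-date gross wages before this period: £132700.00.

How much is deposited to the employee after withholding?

Income Tax: taxable = £7460.00 − 4×£170.00 = £6780.00
  £1127.54 + 38.71% × (£6780.00 − £5900.00) = £1127.54 + 38.71% × £880.00 = £1468.19
Pension Levy: 2% × £7460.00 = £149.20
Medical Insurance Levy: 4.1% × £7460.00 = £305.86
Disability Insurance: 7.4% × £7460.00 = £552.04
Total withheld: £1468.19 + £149.20 + £305.86 + £552.04 = £2475.29
Net pay: £7460.00 − £2475.29 = £4984.71

£4984.71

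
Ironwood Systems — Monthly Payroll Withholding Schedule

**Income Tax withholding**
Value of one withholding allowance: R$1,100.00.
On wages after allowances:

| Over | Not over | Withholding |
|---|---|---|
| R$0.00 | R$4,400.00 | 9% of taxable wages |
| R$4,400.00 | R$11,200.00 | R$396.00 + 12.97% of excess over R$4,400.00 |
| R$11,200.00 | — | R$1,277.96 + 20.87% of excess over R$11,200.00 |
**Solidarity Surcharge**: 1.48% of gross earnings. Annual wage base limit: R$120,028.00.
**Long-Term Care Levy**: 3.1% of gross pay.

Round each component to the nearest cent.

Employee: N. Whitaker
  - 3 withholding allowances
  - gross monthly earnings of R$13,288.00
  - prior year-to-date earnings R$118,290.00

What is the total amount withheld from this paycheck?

R$1,558.41

Income Tax: taxable = R$13,288.00 − 3×R$1,100.00 = R$9,988.00
  R$396.00 + 12.97% × (R$9,988.00 − R$4,400.00) = R$396.00 + 12.97% × R$5,588.00 = R$1,120.76
Solidarity Surcharge: cap R$120,028.00 − YTD R$118,290.00 = R$1,738.00 subject; 1.48% × R$1,738.00 = R$25.72
Long-Term Care Levy: 3.1% × R$13,288.00 = R$411.93
Total: R$1,120.76 + R$25.72 + R$411.93 = R$1,558.41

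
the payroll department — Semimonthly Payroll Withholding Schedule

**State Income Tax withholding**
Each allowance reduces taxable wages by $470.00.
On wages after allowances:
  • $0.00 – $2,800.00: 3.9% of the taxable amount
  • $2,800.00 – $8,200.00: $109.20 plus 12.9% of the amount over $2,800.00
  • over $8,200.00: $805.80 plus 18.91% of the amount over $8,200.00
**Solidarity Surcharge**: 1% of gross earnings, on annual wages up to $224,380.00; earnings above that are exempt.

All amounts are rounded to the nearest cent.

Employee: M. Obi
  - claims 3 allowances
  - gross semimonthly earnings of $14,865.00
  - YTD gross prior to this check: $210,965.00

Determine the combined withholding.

$1,933.67

State Income Tax: taxable = $14,865.00 − 3×$470.00 = $13,455.00
  $805.80 + 18.91% × ($13,455.00 − $8,200.00) = $805.80 + 18.91% × $5,255.00 = $1,799.52
Solidarity Surcharge: cap $224,380.00 − YTD $210,965.00 = $13,415.00 subject; 1% × $13,415.00 = $134.15
Total: $1,799.52 + $134.15 = $1,933.67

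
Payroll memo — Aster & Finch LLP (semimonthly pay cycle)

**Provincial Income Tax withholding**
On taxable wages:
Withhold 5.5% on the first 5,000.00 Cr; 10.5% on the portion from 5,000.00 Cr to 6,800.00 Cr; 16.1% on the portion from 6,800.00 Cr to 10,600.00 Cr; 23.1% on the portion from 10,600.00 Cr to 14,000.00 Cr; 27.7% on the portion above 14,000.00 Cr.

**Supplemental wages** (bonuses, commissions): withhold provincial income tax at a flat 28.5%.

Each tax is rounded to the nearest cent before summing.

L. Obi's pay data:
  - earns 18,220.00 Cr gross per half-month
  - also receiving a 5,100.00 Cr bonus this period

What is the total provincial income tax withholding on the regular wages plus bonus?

4,483.64 Cr

Provincial Income Tax: taxable = 18,220.00 Cr
  1,861.20 Cr + 27.7% × (18,220.00 Cr − 14,000.00 Cr) = 1,861.20 Cr + 27.7% × 4,220.00 Cr = 3,030.14 Cr
Supplemental (28.5% flat on bonus): 28.5% × 5,100.00 Cr = 1,453.50 Cr
Total provincial income tax: 3,030.14 Cr + 1,453.50 Cr = 4,483.64 Cr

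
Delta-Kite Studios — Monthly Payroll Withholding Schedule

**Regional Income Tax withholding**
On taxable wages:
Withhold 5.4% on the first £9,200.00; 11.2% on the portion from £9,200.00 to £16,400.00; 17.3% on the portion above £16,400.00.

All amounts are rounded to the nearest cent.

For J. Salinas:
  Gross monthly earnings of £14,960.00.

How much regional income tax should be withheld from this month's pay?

£1,141.92

Regional Income Tax: taxable = £14,960.00
  £496.80 + 11.2% × (£14,960.00 − £9,200.00) = £496.80 + 11.2% × £5,760.00 = £1,141.92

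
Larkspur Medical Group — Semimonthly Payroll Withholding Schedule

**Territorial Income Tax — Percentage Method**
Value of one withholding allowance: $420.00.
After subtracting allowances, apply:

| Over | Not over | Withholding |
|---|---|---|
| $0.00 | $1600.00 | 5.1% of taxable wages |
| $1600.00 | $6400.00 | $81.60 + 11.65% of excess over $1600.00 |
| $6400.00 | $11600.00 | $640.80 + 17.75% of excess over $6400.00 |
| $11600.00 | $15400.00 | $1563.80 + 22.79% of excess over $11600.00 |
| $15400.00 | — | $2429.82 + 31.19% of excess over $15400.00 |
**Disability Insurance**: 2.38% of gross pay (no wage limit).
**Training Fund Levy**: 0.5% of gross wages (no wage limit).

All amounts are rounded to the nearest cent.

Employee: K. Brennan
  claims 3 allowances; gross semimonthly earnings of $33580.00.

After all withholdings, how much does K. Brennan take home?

Territorial Income Tax: taxable = $33580.00 − 3×$420.00 = $32320.00
  $2429.82 + 31.19% × ($32320.00 − $15400.00) = $2429.82 + 31.19% × $16920.00 = $7707.17
Disability Insurance: 2.38% × $33580.00 = $799.20
Training Fund Levy: 0.5% × $33580.00 = $167.90
Total withheld: $7707.17 + $799.20 + $167.90 = $8674.27
Net pay: $33580.00 − $8674.27 = $24905.73

$24905.73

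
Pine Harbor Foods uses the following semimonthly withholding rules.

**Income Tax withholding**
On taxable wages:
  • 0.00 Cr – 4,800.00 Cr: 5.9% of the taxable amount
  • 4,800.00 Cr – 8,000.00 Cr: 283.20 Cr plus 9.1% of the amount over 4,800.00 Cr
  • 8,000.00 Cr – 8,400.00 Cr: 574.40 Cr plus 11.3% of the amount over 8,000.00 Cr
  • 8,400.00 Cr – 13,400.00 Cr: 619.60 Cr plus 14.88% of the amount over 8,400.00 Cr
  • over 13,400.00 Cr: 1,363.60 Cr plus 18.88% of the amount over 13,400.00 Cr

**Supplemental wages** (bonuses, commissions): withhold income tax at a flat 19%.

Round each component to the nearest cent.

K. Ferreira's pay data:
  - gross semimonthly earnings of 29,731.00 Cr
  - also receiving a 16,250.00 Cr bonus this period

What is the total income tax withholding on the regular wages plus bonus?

7,534.39 Cr

Income Tax: taxable = 29,731.00 Cr
  1,363.60 Cr + 18.88% × (29,731.00 Cr − 13,400.00 Cr) = 1,363.60 Cr + 18.88% × 16,331.00 Cr = 4,446.89 Cr
Supplemental (19% flat on bonus): 19% × 16,250.00 Cr = 3,087.50 Cr
Total income tax: 4,446.89 Cr + 3,087.50 Cr = 7,534.39 Cr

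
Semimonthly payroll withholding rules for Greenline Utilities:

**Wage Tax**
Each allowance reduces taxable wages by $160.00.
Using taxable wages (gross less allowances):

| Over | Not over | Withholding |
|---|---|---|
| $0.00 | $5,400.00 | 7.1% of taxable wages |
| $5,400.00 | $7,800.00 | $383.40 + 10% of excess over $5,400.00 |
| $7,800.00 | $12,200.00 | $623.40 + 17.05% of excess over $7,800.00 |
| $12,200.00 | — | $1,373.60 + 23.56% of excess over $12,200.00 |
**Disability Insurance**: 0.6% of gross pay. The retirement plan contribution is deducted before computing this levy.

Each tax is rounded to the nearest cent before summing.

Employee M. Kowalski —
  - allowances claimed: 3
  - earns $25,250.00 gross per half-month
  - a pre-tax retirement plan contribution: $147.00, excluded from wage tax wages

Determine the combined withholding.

Wage Tax: taxable = $25,250.00 − $147.00 − 3×$160.00 = $24,623.00
  $1,373.60 + 23.56% × ($24,623.00 − $12,200.00) = $1,373.60 + 23.56% × $12,423.00 = $4,300.46
Disability Insurance: 0.6% × $25,103.00 = $150.62
Total: $4,300.46 + $150.62 = $4,451.08

$4,451.08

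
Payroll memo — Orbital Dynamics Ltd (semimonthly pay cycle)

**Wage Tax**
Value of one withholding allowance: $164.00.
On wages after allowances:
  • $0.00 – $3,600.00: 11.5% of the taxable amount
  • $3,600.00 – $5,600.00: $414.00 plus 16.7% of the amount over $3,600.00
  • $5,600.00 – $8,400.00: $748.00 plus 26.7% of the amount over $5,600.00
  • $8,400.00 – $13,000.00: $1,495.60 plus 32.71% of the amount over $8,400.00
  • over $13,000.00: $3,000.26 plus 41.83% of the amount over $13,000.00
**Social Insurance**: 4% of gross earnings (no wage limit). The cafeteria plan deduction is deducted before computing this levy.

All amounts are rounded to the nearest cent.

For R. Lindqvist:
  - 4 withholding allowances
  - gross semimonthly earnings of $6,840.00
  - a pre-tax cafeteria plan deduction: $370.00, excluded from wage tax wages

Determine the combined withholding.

Wage Tax: taxable = $6,840.00 − $370.00 − 4×$164.00 = $5,814.00
  $748.00 + 26.7% × ($5,814.00 − $5,600.00) = $748.00 + 26.7% × $214.00 = $805.14
Social Insurance: 4% × $6,470.00 = $258.80
Total: $805.14 + $258.80 = $1,063.94

$1,063.94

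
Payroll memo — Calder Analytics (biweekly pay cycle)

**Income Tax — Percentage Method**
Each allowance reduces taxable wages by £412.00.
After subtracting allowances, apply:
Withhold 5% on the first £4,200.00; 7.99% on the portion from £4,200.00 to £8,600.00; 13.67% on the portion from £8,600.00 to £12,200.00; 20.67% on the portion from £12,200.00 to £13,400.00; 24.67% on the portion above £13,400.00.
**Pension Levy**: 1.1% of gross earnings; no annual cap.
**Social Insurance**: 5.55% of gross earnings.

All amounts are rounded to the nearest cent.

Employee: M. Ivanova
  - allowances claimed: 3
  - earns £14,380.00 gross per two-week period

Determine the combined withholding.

Income Tax: taxable = £14,380.00 − 3×£412.00 = £13,144.00
  £1,053.68 + 20.67% × (£13,144.00 − £12,200.00) = £1,053.68 + 20.67% × £944.00 = £1,248.80
Pension Levy: 1.1% × £14,380.00 = £158.18
Social Insurance: 5.55% × £14,380.00 = £798.09
Total: £1,248.80 + £158.18 + £798.09 = £2,205.07

£2,205.07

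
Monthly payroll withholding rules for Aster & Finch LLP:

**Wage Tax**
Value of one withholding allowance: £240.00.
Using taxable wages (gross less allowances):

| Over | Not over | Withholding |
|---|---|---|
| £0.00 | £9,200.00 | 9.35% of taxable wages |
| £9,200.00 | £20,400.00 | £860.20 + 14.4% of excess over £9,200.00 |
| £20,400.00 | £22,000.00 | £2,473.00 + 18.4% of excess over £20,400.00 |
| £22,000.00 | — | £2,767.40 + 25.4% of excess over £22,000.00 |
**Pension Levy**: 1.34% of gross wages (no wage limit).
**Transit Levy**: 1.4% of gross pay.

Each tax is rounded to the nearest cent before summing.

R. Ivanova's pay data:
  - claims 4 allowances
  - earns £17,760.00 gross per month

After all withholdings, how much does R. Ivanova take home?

£15,318.78

Wage Tax: taxable = £17,760.00 − 4×£240.00 = £16,800.00
  £860.20 + 14.4% × (£16,800.00 − £9,200.00) = £860.20 + 14.4% × £7,600.00 = £1,954.60
Pension Levy: 1.34% × £17,760.00 = £237.98
Transit Levy: 1.4% × £17,760.00 = £248.64
Total withheld: £1,954.60 + £237.98 + £248.64 = £2,441.22
Net pay: £17,760.00 − £2,441.22 = £15,318.78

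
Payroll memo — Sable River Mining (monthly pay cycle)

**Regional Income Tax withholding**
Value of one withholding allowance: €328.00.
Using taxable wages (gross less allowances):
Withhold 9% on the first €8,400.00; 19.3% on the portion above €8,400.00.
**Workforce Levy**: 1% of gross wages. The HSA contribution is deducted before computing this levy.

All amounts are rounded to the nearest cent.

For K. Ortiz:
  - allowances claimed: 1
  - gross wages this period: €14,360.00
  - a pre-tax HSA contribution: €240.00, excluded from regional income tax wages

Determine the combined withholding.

€1,937.86

Regional Income Tax: taxable = €14,360.00 − €240.00 − 1×€328.00 = €13,792.00
  €756.00 + 19.3% × (€13,792.00 − €8,400.00) = €756.00 + 19.3% × €5,392.00 = €1,796.66
Workforce Levy: 1% × €14,120.00 = €141.20
Total: €1,796.66 + €141.20 = €1,937.86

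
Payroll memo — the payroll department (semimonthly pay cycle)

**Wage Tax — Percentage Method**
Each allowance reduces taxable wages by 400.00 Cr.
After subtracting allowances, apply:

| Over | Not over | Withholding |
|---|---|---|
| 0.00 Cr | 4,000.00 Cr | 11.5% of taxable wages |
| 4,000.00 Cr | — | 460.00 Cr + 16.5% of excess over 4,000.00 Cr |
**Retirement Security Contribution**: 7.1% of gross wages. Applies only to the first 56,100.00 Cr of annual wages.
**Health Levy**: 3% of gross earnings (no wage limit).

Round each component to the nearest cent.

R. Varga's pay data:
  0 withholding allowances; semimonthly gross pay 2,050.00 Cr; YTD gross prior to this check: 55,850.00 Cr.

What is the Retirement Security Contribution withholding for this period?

17.75 Cr

Retirement Security Contribution: cap 56,100.00 Cr − YTD 55,850.00 Cr = 250.00 Cr subject; 7.1% × 250.00 Cr = 17.75 Cr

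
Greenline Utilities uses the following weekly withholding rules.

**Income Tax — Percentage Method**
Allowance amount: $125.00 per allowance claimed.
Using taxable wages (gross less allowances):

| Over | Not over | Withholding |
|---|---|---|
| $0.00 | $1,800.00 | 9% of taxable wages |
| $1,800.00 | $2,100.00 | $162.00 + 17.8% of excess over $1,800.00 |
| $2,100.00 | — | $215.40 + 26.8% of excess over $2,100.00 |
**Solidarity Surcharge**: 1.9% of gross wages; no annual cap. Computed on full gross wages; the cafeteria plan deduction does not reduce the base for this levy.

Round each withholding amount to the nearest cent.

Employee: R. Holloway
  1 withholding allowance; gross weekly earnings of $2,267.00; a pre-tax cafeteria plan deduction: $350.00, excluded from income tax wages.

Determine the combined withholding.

$204.35

Income Tax: taxable = $2,267.00 − $350.00 − 1×$125.00 = $1,792.00
  9% × $1,792.00 = $161.28
Solidarity Surcharge: 1.9% × $2,267.00 = $43.07
Total: $161.28 + $43.07 = $204.35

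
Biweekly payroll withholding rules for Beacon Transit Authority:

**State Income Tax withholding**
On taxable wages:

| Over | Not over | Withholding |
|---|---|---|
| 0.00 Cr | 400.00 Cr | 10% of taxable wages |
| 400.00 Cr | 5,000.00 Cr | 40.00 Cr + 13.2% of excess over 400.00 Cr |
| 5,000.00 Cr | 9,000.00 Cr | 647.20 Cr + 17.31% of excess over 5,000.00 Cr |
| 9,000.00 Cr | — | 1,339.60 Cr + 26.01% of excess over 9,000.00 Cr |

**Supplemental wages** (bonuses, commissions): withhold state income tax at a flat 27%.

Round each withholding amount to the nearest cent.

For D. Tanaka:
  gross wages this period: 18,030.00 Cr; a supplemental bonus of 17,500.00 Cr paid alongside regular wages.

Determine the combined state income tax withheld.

8,413.30 Cr

State Income Tax: taxable = 18,030.00 Cr
  1,339.60 Cr + 26.01% × (18,030.00 Cr − 9,000.00 Cr) = 1,339.60 Cr + 26.01% × 9,030.00 Cr = 3,688.30 Cr
Supplemental (27% flat on bonus): 27% × 17,500.00 Cr = 4,725.00 Cr
Total state income tax: 3,688.30 Cr + 4,725.00 Cr = 8,413.30 Cr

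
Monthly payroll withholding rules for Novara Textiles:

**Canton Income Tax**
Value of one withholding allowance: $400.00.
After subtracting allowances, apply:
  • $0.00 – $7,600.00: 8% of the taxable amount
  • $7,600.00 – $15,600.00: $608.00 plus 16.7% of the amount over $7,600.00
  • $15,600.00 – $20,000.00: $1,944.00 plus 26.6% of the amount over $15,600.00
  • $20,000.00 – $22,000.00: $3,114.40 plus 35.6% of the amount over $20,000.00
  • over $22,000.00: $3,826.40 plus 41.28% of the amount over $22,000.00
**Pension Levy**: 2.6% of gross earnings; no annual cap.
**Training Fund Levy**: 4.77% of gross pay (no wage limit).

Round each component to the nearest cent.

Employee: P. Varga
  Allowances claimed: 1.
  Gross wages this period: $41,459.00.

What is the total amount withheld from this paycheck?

$14,749.48

Canton Income Tax: taxable = $41,459.00 − 1×$400.00 = $41,059.00
  $3,826.40 + 41.28% × ($41,059.00 − $22,000.00) = $3,826.40 + 41.28% × $19,059.00 = $11,693.96
Pension Levy: 2.6% × $41,459.00 = $1,077.93
Training Fund Levy: 4.77% × $41,459.00 = $1,977.59
Total: $11,693.96 + $1,077.93 + $1,977.59 = $14,749.48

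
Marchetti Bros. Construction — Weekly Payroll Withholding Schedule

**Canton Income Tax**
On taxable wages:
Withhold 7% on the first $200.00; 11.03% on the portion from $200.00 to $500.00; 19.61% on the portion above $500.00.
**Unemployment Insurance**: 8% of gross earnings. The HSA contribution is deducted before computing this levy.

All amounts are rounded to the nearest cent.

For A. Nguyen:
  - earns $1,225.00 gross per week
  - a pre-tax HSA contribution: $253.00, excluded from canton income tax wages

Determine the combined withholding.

$217.41

Canton Income Tax: taxable = $1,225.00 − $253.00 = $972.00
  $47.09 + 19.61% × ($972.00 − $500.00) = $47.09 + 19.61% × $472.00 = $139.65
Unemployment Insurance: 8% × $972.00 = $77.76
Total: $139.65 + $77.76 = $217.41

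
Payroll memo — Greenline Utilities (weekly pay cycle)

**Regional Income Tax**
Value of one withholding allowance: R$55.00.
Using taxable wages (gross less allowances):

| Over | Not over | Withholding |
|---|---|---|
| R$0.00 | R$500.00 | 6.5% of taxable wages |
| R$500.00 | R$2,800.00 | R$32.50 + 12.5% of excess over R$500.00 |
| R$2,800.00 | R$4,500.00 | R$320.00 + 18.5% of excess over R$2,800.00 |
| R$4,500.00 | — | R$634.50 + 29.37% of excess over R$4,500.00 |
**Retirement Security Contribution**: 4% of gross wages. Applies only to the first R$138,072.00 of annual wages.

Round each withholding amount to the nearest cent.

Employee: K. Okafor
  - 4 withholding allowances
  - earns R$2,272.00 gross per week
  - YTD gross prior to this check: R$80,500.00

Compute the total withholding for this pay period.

R$317.38

Regional Income Tax: taxable = R$2,272.00 − 4×R$55.00 = R$2,052.00
  R$32.50 + 12.5% × (R$2,052.00 − R$500.00) = R$32.50 + 12.5% × R$1,552.00 = R$226.50
Retirement Security Contribution: 4% × R$2,272.00 = R$90.88
Total: R$226.50 + R$90.88 = R$317.38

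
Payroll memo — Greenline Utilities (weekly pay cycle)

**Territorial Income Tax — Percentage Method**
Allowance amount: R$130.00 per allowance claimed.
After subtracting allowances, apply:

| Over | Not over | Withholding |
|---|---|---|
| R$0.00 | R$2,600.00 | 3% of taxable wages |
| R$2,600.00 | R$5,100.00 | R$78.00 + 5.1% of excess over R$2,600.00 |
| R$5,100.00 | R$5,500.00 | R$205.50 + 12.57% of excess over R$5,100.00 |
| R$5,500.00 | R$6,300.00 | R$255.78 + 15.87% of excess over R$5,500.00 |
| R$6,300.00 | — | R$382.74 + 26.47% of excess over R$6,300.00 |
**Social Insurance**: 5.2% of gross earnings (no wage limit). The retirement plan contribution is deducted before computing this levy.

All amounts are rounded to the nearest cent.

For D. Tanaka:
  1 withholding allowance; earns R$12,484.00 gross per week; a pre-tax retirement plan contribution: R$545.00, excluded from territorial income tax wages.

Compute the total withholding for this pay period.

Territorial Income Tax: taxable = R$12,484.00 − R$545.00 − 1×R$130.00 = R$11,809.00
  R$382.74 + 26.47% × (R$11,809.00 − R$6,300.00) = R$382.74 + 26.47% × R$5,509.00 = R$1,840.97
Social Insurance: 5.2% × R$11,939.00 = R$620.83
Total: R$1,840.97 + R$620.83 = R$2,461.80

R$2,461.80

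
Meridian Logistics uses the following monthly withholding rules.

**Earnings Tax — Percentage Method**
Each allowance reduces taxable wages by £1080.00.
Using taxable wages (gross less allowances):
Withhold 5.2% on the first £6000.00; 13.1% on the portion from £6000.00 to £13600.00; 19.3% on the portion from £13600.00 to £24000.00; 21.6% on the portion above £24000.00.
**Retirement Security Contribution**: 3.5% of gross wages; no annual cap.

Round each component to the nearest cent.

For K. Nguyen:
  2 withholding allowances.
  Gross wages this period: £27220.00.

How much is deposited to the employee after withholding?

£22723.54

Earnings Tax: taxable = £27220.00 − 2×£1080.00 = £25060.00
  £3314.80 + 21.6% × (£25060.00 − £24000.00) = £3314.80 + 21.6% × £1060.00 = £3543.76
Retirement Security Contribution: 3.5% × £27220.00 = £952.70
Total withheld: £3543.76 + £952.70 = £4496.46
Net pay: £27220.00 − £4496.46 = £22723.54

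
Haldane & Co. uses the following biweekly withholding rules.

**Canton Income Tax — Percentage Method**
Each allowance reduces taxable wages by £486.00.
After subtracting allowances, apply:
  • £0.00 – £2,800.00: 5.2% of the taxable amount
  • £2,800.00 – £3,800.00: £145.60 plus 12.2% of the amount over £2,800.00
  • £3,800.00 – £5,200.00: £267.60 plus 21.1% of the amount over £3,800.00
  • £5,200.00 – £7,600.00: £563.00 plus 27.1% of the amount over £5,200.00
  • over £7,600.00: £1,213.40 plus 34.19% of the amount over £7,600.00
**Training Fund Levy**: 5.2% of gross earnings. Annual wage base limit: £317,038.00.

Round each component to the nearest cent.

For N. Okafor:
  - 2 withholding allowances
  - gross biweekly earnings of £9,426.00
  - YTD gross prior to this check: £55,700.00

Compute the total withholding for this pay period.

£1,995.53

Canton Income Tax: taxable = £9,426.00 − 2×£486.00 = £8,454.00
  £1,213.40 + 34.19% × (£8,454.00 − £7,600.00) = £1,213.40 + 34.19% × £854.00 = £1,505.38
Training Fund Levy: 5.2% × £9,426.00 = £490.15
Total: £1,505.38 + £490.15 = £1,995.53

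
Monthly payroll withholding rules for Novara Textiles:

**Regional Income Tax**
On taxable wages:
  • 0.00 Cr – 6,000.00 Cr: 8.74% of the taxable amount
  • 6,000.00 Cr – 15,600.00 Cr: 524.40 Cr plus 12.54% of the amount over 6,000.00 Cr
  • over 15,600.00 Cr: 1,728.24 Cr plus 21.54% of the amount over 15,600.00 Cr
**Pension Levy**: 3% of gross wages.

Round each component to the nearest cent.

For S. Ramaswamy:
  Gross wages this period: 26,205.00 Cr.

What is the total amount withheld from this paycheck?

4,798.71 Cr

Regional Income Tax: taxable = 26,205.00 Cr
  1,728.24 Cr + 21.54% × (26,205.00 Cr − 15,600.00 Cr) = 1,728.24 Cr + 21.54% × 10,605.00 Cr = 4,012.56 Cr
Pension Levy: 3% × 26,205.00 Cr = 786.15 Cr
Total: 4,012.56 Cr + 786.15 Cr = 4,798.71 Cr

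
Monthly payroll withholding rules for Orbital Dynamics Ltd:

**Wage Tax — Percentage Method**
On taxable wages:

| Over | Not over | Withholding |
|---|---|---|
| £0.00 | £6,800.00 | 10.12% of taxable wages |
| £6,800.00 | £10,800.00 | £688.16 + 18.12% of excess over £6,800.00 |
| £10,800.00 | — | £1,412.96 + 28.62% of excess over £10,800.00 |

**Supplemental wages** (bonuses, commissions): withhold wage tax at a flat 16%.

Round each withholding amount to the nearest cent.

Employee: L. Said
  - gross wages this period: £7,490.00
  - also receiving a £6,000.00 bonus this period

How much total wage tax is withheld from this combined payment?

Wage Tax: taxable = £7,490.00
  £688.16 + 18.12% × (£7,490.00 − £6,800.00) = £688.16 + 18.12% × £690.00 = £813.19
Supplemental (16% flat on bonus): 16% × £6,000.00 = £960.00
Total wage tax: £813.19 + £960.00 = £1,773.19

£1,773.19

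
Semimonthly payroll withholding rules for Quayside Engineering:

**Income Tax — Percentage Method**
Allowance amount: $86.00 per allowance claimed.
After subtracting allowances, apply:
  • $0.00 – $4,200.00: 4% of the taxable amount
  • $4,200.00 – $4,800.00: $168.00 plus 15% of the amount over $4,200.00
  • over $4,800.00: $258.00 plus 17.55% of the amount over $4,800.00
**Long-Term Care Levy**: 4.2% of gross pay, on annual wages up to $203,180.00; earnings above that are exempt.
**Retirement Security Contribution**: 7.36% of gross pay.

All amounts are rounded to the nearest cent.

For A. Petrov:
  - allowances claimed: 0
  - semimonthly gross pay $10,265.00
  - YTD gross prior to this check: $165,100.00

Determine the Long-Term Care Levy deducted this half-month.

$431.13

Long-Term Care Levy: 4.2% × $10,265.00 = $431.13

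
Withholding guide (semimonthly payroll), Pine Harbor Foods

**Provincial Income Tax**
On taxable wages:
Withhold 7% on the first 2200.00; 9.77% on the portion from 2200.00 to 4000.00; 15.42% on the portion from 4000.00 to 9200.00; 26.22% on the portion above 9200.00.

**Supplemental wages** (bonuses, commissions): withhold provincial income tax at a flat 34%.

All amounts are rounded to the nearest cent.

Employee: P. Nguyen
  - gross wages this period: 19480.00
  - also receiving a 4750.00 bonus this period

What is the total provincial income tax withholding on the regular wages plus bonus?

5442.12

Provincial Income Tax: taxable = 19480.00
  1131.70 + 26.22% × (19480.00 − 9200.00) = 1131.70 + 26.22% × 10280.00 = 3827.12
Supplemental (34% flat on bonus): 34% × 4750.00 = 1615.00
Total provincial income tax: 3827.12 + 1615.00 = 5442.12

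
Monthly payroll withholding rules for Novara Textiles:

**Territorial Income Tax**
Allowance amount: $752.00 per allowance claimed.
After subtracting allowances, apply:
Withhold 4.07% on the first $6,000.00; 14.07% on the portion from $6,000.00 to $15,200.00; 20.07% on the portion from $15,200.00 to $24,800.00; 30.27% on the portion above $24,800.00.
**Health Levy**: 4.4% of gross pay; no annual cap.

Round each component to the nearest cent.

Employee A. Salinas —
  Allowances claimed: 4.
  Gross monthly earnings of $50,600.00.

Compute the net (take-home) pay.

Territorial Income Tax: taxable = $50,600.00 − 4×$752.00 = $47,592.00
  $3,465.36 + 30.27% × ($47,592.00 − $24,800.00) = $3,465.36 + 30.27% × $22,792.00 = $10,364.50
Health Levy: 4.4% × $50,600.00 = $2,226.40
Total withheld: $10,364.50 + $2,226.40 = $12,590.90
Net pay: $50,600.00 − $12,590.90 = $38,009.10

$38,009.10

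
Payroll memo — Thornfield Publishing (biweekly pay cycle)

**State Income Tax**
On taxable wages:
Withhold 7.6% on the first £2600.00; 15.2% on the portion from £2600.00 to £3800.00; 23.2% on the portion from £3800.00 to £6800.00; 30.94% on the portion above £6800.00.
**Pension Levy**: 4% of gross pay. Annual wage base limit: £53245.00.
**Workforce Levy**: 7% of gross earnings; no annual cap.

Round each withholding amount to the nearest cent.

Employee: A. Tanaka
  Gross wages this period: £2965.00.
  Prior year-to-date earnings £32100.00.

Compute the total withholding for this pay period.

State Income Tax: taxable = £2965.00
  £197.60 + 15.2% × (£2965.00 − £2600.00) = £197.60 + 15.2% × £365.00 = £253.08
Pension Levy: 4% × £2965.00 = £118.60
Workforce Levy: 7% × £2965.00 = £207.55
Total: £253.08 + £118.60 + £207.55 = £579.23

£579.23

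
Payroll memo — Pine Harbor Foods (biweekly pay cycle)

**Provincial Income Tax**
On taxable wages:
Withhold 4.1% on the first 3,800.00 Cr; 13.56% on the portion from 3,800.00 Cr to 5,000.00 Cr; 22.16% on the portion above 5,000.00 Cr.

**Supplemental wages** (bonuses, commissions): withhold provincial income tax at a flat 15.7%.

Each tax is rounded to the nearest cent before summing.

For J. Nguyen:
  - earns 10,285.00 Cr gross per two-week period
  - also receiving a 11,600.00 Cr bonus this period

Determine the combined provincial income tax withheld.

Provincial Income Tax: taxable = 10,285.00 Cr
  318.52 Cr + 22.16% × (10,285.00 Cr − 5,000.00 Cr) = 318.52 Cr + 22.16% × 5,285.00 Cr = 1,489.68 Cr
Supplemental (15.7% flat on bonus): 15.7% × 11,600.00 Cr = 1,821.20 Cr
Total provincial income tax: 1,489.68 Cr + 1,821.20 Cr = 3,310.88 Cr

3,310.88 Cr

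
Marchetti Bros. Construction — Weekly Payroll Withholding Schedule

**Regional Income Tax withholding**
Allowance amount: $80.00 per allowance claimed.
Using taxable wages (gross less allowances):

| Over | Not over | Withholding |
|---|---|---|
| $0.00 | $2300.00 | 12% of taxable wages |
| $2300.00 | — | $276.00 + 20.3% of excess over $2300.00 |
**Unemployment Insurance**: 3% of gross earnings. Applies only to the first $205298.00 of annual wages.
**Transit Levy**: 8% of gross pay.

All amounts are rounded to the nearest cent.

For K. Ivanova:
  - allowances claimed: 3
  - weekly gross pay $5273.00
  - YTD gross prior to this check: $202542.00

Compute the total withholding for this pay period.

$1335.32

Regional Income Tax: taxable = $5273.00 − 3×$80.00 = $5033.00
  $276.00 + 20.3% × ($5033.00 − $2300.00) = $276.00 + 20.3% × $2733.00 = $830.80
Unemployment Insurance: cap $205298.00 − YTD $202542.00 = $2756.00 subject; 3% × $2756.00 = $82.68
Transit Levy: 8% × $5273.00 = $421.84
Total: $830.80 + $82.68 + $421.84 = $1335.32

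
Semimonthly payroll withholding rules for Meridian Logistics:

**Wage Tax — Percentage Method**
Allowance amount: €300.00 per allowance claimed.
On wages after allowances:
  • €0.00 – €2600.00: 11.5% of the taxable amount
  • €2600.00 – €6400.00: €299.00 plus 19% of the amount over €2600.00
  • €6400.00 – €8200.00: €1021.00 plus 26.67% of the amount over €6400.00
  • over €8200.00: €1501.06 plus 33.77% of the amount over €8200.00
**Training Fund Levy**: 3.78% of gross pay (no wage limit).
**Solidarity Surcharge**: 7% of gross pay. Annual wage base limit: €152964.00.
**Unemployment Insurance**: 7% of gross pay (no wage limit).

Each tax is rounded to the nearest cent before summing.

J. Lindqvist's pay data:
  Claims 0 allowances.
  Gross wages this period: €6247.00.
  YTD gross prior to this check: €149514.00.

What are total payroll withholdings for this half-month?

€1906.86

Wage Tax: taxable = €6247.00
  €299.00 + 19% × (€6247.00 − €2600.00) = €299.00 + 19% × €3647.00 = €991.93
Training Fund Levy: 3.78% × €6247.00 = €236.14
Solidarity Surcharge: cap €152964.00 − YTD €149514.00 = €3450.00 subject; 7% × €3450.00 = €241.50
Unemployment Insurance: 7% × €6247.00 = €437.29
Total: €991.93 + €236.14 + €241.50 + €437.29 = €1906.86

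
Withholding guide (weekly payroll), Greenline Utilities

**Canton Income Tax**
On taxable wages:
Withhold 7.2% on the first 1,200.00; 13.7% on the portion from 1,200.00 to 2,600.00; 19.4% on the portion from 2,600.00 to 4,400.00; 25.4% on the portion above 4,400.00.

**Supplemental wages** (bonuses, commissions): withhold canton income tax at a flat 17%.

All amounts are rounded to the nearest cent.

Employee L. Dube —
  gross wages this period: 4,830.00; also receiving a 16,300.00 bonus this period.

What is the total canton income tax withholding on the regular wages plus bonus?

3,507.62

Canton Income Tax: taxable = 4,830.00
  627.40 + 25.4% × (4,830.00 − 4,400.00) = 627.40 + 25.4% × 430.00 = 736.62
Supplemental (17% flat on bonus): 17% × 16,300.00 = 2,771.00
Total canton income tax: 736.62 + 2,771.00 = 3,507.62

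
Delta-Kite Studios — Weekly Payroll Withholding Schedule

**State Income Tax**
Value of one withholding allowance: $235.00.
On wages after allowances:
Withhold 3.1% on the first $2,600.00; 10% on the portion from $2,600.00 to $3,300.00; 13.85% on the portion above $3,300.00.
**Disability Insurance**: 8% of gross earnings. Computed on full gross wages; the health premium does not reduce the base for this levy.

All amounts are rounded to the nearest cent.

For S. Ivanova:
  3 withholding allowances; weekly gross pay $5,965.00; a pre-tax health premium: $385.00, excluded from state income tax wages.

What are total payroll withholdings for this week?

$845.94

State Income Tax: taxable = $5,965.00 − $385.00 − 3×$235.00 = $4,875.00
  $150.60 + 13.85% × ($4,875.00 − $3,300.00) = $150.60 + 13.85% × $1,575.00 = $368.74
Disability Insurance: 8% × $5,965.00 = $477.20
Total: $368.74 + $477.20 = $845.94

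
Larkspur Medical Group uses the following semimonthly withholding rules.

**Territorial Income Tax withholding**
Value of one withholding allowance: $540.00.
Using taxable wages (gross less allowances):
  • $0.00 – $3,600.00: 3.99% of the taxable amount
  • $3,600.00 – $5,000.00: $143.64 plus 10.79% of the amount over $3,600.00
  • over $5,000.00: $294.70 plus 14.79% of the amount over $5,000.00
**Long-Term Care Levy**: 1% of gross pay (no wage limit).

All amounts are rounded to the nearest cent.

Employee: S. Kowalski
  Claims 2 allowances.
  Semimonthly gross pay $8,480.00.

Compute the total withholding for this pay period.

Territorial Income Tax: taxable = $8,480.00 − 2×$540.00 = $7,400.00
  $294.70 + 14.79% × ($7,400.00 − $5,000.00) = $294.70 + 14.79% × $2,400.00 = $649.66
Long-Term Care Levy: 1% × $8,480.00 = $84.80
Total: $649.66 + $84.80 = $734.46

$734.46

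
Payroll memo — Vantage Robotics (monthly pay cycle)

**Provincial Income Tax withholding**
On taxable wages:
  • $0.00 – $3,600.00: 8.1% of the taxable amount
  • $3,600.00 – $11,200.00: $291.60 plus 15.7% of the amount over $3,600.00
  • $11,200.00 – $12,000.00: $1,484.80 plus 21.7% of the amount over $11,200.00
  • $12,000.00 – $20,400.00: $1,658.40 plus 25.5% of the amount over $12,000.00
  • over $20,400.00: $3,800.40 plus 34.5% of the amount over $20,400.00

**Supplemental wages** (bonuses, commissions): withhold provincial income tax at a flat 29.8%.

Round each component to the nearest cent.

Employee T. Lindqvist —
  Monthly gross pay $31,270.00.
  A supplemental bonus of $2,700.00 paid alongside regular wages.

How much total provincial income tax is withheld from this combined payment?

$8,355.15

Provincial Income Tax: taxable = $31,270.00
  $3,800.40 + 34.5% × ($31,270.00 − $20,400.00) = $3,800.40 + 34.5% × $10,870.00 = $7,550.55
Supplemental (29.8% flat on bonus): 29.8% × $2,700.00 = $804.60
Total provincial income tax: $7,550.55 + $804.60 = $8,355.15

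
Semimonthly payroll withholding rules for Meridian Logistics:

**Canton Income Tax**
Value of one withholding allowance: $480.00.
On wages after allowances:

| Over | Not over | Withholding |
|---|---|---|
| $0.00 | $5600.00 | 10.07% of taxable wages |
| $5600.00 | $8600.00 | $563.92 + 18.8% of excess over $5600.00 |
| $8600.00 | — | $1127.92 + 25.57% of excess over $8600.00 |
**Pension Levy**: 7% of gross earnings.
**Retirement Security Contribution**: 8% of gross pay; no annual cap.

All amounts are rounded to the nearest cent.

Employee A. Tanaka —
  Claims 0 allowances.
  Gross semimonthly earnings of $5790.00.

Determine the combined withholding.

Canton Income Tax: taxable = $5790.00
  $563.92 + 18.8% × ($5790.00 − $5600.00) = $563.92 + 18.8% × $190.00 = $599.64
Pension Levy: 7% × $5790.00 = $405.30
Retirement Security Contribution: 8% × $5790.00 = $463.20
Total: $599.64 + $405.30 + $463.20 = $1468.14

$1468.14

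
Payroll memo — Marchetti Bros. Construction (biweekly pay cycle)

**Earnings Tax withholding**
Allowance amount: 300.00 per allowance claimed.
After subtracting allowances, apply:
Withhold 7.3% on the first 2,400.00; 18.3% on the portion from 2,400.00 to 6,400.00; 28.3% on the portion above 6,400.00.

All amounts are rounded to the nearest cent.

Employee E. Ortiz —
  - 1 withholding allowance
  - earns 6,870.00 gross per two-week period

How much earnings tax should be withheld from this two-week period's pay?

955.31

Earnings Tax: taxable = 6,870.00 − 1×300.00 = 6,570.00
  907.20 + 28.3% × (6,570.00 − 6,400.00) = 907.20 + 28.3% × 170.00 = 955.31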